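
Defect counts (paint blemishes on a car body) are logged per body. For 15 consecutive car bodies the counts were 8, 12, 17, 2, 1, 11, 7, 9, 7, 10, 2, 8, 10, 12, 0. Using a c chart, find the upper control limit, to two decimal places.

c̄ = (8 + 12 + 17 + 2 + 1 + 11 + 7 + 9 + 7 + 10 + 2 + 8 + 10 + 12 + 0) / 15 = 116 / 15 = 7.7333
UCL = c̄ + 3√c̄ = 7.7333 + 3 × √7.7333 = 7.7333 + 3 × 2.7809 = 16.0760

16.08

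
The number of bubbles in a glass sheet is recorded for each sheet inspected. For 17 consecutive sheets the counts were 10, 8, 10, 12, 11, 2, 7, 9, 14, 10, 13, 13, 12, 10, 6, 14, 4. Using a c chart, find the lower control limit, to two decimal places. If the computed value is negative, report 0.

c̄ = (10 + 8 + 10 + 12 + 11 + 2 + 7 + 9 + 14 + 10 + 13 + 13 + 12 + 10 + 6 + 14 + 4) / 17 = 165 / 17 = 9.7059
LCL = c̄ − 3√c̄ = 9.7059 − 3 × 3.1154 = 0.3596

0.36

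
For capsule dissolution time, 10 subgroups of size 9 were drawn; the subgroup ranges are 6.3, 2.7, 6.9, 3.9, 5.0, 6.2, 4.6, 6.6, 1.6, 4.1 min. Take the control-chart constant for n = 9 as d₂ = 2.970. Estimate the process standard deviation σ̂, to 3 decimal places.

1.613

R̄ = (6.3 + 2.7 + 6.9 + 3.9 + 5.0 + 6.2 + 4.6 + 6.6 + 1.6 + 4.1) / 10 = 4.7900
σ̂ = R̄ / d₂ = 4.7900 / 2.970 = 1.6128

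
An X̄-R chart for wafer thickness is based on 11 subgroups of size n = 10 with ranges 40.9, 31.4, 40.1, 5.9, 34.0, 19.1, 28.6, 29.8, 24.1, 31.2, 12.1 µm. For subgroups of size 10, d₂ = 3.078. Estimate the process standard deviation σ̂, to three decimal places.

8.778

R̄ = (40.9 + 31.4 + 40.1 + 5.9 + 34.0 + 19.1 + 28.6 + 29.8 + 24.1 + 31.2 + 12.1) / 11 = 27.0182
σ̂ = R̄ / d₂ = 27.0182 / 3.078 = 8.7778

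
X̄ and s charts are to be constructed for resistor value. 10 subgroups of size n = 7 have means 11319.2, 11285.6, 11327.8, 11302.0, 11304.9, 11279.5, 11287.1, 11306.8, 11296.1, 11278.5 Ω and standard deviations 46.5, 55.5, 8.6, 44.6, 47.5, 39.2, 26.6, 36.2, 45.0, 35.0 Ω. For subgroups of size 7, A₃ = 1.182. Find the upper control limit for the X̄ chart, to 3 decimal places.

11344.222

X̄̄ = (11319.2 + 11285.6 + 11327.8 + 11302.0 + 11304.9 + 11279.5 + 11287.1 + 11306.8 + 11296.1 + 11278.5) / 10 = 11298.7500
s̄ = (46.5 + 55.5 + 8.6 + 44.6 + 47.5 + 39.2 + 26.6 + 36.2 + 45.0 + 35.0) / 10 = 38.4700
UCL = X̄̄ + A₃·s̄ = 11298.7500 + 1.182 × 38.4700 = 11344.2215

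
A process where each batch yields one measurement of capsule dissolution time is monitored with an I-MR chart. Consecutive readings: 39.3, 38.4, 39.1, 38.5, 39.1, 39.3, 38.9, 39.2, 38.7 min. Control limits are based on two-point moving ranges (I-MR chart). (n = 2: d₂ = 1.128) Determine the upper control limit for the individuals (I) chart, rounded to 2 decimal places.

X̄ = (39.3 + 38.4 + 39.1 + 38.5 + 39.1 + 39.3 + 38.9 + 39.2 + 38.7) / 9 = 38.9444
Moving ranges: 0.9, 0.7, 0.6, 0.6, 0.2, 0.4, 0.3, 0.5; M̄R̄ = 4.2000 / 8 = 0.5250
UCL = X̄ + 3·M̄R̄/d₂ = 38.9444 + 3 × 0.5250 / 1.128 = 40.3407

40.34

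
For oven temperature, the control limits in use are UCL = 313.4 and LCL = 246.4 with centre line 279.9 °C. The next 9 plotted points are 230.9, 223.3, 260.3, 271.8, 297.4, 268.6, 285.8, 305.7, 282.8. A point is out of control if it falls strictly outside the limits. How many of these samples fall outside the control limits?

Compare each point to [246.4, 313.4]: sample 1 = 230.9 < LCL; sample 2 = 223.3 < LCL.

2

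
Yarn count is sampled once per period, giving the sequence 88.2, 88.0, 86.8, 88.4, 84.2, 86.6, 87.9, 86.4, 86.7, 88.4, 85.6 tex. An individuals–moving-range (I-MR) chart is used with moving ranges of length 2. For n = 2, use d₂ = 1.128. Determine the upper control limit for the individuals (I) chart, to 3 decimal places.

91.593

X̄ = (88.2 + 88.0 + 86.8 + 88.4 + 84.2 + 86.6 + 87.9 + 86.4 + 86.7 + 88.4 + 85.6) / 11 = 87.0182
Moving ranges: 0.2, 1.2, 1.6, 4.2, 2.4, 1.3, 1.5, 0.3, 1.7, 2.8; M̄R̄ = 17.2000 / 10 = 1.7200
UCL = X̄ + 3·M̄R̄/d₂ = 87.0182 + 3 × 1.7200 / 1.128 = 91.5926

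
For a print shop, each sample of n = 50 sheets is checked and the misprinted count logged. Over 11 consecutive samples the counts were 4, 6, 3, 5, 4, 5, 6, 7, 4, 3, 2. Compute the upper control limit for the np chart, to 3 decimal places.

p̄ = Σdᵢ / (k·n) = 49 / (11 × 50) = 0.08909
UCL = np̄ + 3·√(np̄(1−p̄)) = 4.4545 + 3 × √(4.4545×0.91091) = 4.4545 + 3 × 2.0144 = 10.4977

10.498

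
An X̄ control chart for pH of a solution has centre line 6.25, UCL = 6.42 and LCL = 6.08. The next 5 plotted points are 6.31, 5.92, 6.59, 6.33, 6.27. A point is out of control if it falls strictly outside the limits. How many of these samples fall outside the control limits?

Compare each point to [6.08, 6.42]: sample 2 = 5.92 < LCL; sample 3 = 6.59 > UCL.

2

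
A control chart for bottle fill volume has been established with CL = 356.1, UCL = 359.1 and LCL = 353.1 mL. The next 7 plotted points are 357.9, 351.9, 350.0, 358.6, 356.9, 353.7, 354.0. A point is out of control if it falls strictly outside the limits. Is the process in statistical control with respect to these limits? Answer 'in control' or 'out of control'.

out of control

Compare each point to [353.1, 359.1]: sample 2 = 351.9 < LCL; sample 3 = 350.0 < LCL.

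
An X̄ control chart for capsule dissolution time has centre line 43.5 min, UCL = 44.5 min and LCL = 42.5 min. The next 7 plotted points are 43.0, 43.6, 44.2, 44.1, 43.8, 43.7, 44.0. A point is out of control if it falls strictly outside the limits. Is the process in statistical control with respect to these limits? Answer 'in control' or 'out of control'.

All 7 points lie within [42.5, 44.5].

in control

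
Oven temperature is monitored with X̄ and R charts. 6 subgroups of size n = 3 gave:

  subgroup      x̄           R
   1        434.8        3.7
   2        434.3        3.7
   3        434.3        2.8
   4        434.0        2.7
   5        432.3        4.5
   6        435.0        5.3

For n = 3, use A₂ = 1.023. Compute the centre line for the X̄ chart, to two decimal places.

434.12

X̄̄ = (434.8 + 434.3 + 434.3 + 434.0 + 432.3 + 435.0) / 6 = 2604.7000 / 6 = 434.1167
CL = X̄̄ = 434.1167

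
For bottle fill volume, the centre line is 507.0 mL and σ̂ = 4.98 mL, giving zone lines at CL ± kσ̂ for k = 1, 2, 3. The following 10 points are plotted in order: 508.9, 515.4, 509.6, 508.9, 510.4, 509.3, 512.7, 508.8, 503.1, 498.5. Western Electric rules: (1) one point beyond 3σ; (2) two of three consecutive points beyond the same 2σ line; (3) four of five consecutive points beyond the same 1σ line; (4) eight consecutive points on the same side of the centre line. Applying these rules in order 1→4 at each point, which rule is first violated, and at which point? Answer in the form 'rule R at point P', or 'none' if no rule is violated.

Zone of each point (C = within 1σ̂, B = 1σ̂–2σ̂, A = 2σ̂–3σ̂, * = beyond 3σ̂; sign = side of CL): 1:+C, 2:+B, 3:+C, 4:+C, 5:+C, 6:+C, 7:+B, 8:+C, 9:-C, 10:-B
Rule 4 (eight consecutive points on the same side of the centre line) is satisfied at point 8.

rule 4 at point 8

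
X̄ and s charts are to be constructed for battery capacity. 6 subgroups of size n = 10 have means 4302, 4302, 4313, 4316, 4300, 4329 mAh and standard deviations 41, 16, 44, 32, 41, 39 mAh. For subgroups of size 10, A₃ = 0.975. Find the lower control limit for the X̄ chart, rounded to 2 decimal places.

4275.72

X̄̄ = (4302 + 4302 + 4313 + 4316 + 4300 + 4329) / 6 = 4310.3333
s̄ = (41 + 16 + 44 + 32 + 41 + 39) / 6 = 35.5000
LCL = X̄̄ − A₃·s̄ = 4310.3333 − 0.975 × 35.5000 = 4275.7208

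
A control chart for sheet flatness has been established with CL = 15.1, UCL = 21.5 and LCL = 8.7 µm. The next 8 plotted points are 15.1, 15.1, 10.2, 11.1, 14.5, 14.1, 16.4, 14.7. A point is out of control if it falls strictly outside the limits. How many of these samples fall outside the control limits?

All 8 points lie within [8.7, 21.5].

0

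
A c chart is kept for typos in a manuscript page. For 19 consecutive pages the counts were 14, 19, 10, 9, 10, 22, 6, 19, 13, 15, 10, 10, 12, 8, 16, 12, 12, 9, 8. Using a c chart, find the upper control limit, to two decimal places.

c̄ = (14 + 19 + 10 + 9 + 10 + 22 + 6 + 19 + 13 + 15 + 10 + 10 + 12 + 8 + 16 + 12 + 12 + 9 + 8) / 19 = 234 / 19 = 12.3158
UCL = c̄ + 3√c̄ = 12.3158 + 3 × √12.3158 = 12.3158 + 3 × 3.5094 = 22.8439

22.84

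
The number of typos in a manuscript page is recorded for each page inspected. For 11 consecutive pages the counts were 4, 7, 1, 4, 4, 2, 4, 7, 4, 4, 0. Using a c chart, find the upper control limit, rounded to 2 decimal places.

9.52

c̄ = (4 + 7 + 1 + 4 + 4 + 2 + 4 + 7 + 4 + 4 + 0) / 11 = 41 / 11 = 3.7273
UCL = c̄ + 3√c̄ = 3.7273 + 3 × √3.7273 = 3.7273 + 3 × 1.9306 = 9.5191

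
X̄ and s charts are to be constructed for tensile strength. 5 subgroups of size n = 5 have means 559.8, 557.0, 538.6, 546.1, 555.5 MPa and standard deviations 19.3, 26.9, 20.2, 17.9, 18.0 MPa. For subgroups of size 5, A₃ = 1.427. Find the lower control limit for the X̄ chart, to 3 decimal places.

X̄̄ = (559.8 + 557.0 + 538.6 + 546.1 + 555.5) / 5 = 551.4000
s̄ = (19.3 + 26.9 + 20.2 + 17.9 + 18.0) / 5 = 20.4600
LCL = X̄̄ − A₃·s̄ = 551.4000 − 1.427 × 20.4600 = 522.2036

522.204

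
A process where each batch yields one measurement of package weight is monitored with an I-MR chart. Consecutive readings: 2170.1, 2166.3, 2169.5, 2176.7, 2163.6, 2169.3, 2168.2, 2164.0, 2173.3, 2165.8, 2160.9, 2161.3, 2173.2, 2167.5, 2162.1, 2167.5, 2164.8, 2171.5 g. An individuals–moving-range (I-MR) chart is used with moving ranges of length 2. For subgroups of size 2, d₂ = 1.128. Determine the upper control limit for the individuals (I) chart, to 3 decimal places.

X̄ = (2170.1 + 2166.3 + 2169.5 + 2176.7 + 2163.6 + 2169.3 + 2168.2 + 2164.0 + 2173.3 + 2165.8 + 2160.9 + 2161.3 + 2173.2 + 2167.5 + 2162.1 + 2167.5 + 2164.8 + 2171.5) / 18 = 2167.5333
Moving ranges: 3.8, 3.2, 7.2, 13.1, 5.7, 1.1, 4.2, 9.3, 7.5, 4.9, 0.4, 11.9, 5.7, 5.4, 5.4, 2.7, 6.7; M̄R̄ = 98.2000 / 17 = 5.7765
UCL = X̄ + 3·M̄R̄/d₂ = 2167.5333 + 3 × 5.7765 / 1.128 = 2182.8963

2182.896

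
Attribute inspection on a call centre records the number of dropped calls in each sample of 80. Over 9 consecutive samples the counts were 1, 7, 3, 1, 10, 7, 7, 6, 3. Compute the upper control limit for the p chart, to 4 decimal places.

p̄ = Σdᵢ / (k·n) = 45 / (9 × 80) = 0.06250
UCL = p̄ + 3·√(p̄(1−p̄)/n) = 0.06250 + 3 × √(0.06250×0.93750/80) = 0.06250 + 3 × 0.02706 = 0.14369

0.1437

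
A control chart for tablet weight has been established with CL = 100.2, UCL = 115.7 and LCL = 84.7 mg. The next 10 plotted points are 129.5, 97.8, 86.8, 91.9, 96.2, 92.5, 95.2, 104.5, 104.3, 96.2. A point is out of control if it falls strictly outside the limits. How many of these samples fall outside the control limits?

1

Compare each point to [84.7, 115.7]: sample 1 = 129.5 > UCL.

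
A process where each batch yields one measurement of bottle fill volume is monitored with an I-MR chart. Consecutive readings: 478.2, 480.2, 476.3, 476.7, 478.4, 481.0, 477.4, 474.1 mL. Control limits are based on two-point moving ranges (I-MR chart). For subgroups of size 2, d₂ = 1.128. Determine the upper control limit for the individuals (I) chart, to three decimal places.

X̄ = (478.2 + 480.2 + 476.3 + 476.7 + 478.4 + 481.0 + 477.4 + 474.1) / 8 = 477.7875
Moving ranges: 2.0, 3.9, 0.4, 1.7, 2.6, 3.6, 3.3; M̄R̄ = 17.5000 / 7 = 2.5000
UCL = X̄ + 3·M̄R̄/d₂ = 477.7875 + 3 × 2.5000 / 1.128 = 484.4364

484.436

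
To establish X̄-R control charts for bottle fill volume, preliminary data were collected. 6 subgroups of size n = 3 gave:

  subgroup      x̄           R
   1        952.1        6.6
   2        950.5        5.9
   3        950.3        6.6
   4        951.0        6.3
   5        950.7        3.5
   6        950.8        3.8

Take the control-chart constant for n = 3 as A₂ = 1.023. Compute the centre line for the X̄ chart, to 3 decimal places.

X̄̄ = (952.1 + 950.5 + 950.3 + 951.0 + 950.7 + 950.8) / 6 = 5705.4000 / 6 = 950.9000
CL = X̄̄ = 950.9000

950.900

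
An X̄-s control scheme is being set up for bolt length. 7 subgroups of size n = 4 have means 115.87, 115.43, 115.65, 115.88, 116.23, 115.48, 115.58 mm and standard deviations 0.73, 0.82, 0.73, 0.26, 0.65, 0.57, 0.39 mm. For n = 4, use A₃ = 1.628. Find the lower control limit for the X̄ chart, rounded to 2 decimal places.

114.77

X̄̄ = (115.87 + 115.43 + 115.65 + 115.88 + 116.23 + 115.48 + 115.58) / 7 = 115.7314
s̄ = (0.73 + 0.82 + 0.73 + 0.26 + 0.65 + 0.57 + 0.39) / 7 = 0.5929
LCL = X̄̄ − A₃·s̄ = 115.7314 − 1.628 × 0.5929 = 114.7663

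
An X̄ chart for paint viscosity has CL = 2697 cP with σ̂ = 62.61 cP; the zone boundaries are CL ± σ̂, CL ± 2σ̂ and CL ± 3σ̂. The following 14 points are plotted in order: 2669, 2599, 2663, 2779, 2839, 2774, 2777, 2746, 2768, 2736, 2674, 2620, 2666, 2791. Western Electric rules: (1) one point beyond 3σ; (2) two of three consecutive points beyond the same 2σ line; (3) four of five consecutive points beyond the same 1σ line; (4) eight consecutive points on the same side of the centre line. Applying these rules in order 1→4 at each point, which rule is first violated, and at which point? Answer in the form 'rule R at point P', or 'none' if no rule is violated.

rule 3 at point 7

Zone of each point (C = within 1σ̂, B = 1σ̂–2σ̂, A = 2σ̂–3σ̂, * = beyond 3σ̂; sign = side of CL): 1:-C, 2:-B, 3:-C, 4:+B, 5:+A, 6:+B, 7:+B, 8:+C, 9:+B, 10:+C, 11:-C, 12:-B, 13:-C, 14:+B
Rule 3 (four of five consecutive points beyond the same 1σ limit) is satisfied at point 7.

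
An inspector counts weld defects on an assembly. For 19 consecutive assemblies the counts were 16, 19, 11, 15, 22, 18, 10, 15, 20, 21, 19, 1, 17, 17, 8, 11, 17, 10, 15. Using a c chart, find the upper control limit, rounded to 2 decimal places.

26.40

c̄ = (16 + 19 + 11 + 15 + 22 + 18 + 10 + 15 + 20 + 21 + 19 + 1 + 17 + 17 + 8 + 11 + 17 + 10 + 15) / 19 = 282 / 19 = 14.8421
UCL = c̄ + 3√c̄ = 14.8421 + 3 × √14.8421 = 14.8421 + 3 × 3.8525 = 26.3997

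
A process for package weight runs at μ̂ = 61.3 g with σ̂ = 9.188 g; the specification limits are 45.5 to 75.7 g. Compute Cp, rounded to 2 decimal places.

0.55

Cp = (USL − LSL) / (6σ̂) = (75.7 − 45.5) / (6 × 9.188) = 30.2000 / 55.1280 = 0.5478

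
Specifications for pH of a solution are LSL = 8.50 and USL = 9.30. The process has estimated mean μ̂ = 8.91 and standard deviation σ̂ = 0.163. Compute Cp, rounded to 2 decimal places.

0.82

Cp = (USL − LSL) / (6σ̂) = (9.30 − 8.50) / (6 × 0.163) = 0.8000 / 0.9780 = 0.8180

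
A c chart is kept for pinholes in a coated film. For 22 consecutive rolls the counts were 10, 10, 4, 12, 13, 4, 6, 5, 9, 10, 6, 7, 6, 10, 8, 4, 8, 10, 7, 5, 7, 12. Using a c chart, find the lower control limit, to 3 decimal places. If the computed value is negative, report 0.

c̄ = (10 + 10 + 4 + 12 + 13 + 4 + 6 + 5 + 9 + 10 + 6 + 7 + 6 + 10 + 8 + 4 + 8 + 10 + 7 + 5 + 7 + 12) / 22 = 173 / 22 = 7.8636
LCL = c̄ − 3√c̄ = 7.8636 − 3 × 2.8042 = -0.5490 → 0 (cannot be negative)

0.000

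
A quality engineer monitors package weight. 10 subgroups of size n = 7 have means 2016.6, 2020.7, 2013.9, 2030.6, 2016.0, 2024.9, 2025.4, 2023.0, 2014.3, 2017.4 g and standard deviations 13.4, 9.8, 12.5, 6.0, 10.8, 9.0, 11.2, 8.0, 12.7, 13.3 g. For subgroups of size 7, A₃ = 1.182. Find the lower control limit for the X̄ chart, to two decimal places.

2007.67

X̄̄ = (2016.6 + 2020.7 + 2013.9 + 2030.6 + 2016.0 + 2024.9 + 2025.4 + 2023.0 + 2014.3 + 2017.4) / 10 = 2020.2800
s̄ = (13.4 + 9.8 + 12.5 + 6.0 + 10.8 + 9.0 + 11.2 + 8.0 + 12.7 + 13.3) / 10 = 10.6700
LCL = X̄̄ − A₃·s̄ = 2020.2800 − 1.182 × 10.6700 = 2007.6681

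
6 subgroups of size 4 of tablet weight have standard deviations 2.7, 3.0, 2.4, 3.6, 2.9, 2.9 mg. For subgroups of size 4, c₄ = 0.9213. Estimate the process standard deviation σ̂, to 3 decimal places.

3.166

s̄ = (2.7 + 3.0 + 2.4 + 3.6 + 2.9 + 2.9) / 6 = 2.9167
σ̂ = s̄ / c₄ = 2.9167 / 0.9213 = 3.1658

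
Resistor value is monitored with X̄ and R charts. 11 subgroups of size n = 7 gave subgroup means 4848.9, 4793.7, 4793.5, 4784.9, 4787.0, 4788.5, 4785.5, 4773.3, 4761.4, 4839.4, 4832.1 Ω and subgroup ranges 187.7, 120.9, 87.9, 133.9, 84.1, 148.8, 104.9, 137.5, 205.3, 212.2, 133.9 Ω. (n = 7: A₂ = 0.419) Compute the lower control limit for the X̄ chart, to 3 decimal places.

4739.616

X̄̄ = (4848.9 + 4793.7 + 4793.5 + 4784.9 + 4787.0 + 4788.5 + 4785.5 + 4773.3 + 4761.4 + 4839.4 + 4832.1) / 11 = 52788.2000 / 11 = 4798.9273
R̄ = (187.7 + 120.9 + 87.9 + 133.9 + 84.1 + 148.8 + 104.9 + 137.5 + 205.3 + 212.2 + 133.9) / 11 = 1557.1000 / 11 = 141.5545
LCL = X̄̄ − A₂·R̄ = 4798.9273 − 0.419 × 141.5545 = 4739.6159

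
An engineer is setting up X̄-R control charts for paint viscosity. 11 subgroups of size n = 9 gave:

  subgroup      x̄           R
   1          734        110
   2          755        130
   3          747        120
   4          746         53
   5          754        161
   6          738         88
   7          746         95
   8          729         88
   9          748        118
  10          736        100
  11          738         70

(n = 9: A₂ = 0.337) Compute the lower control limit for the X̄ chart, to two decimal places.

X̄̄ = (734 + 755 + 747 + 746 + 754 + 738 + 746 + 729 + 748 + 736 + 738) / 11 = 8171.0000 / 11 = 742.8182
R̄ = (110 + 130 + 120 + 53 + 161 + 88 + 95 + 88 + 118 + 100 + 70) / 11 = 1133.0000 / 11 = 103.0000
LCL = X̄̄ − A₂·R̄ = 742.8182 − 0.337 × 103.0000 = 708.1072

708.11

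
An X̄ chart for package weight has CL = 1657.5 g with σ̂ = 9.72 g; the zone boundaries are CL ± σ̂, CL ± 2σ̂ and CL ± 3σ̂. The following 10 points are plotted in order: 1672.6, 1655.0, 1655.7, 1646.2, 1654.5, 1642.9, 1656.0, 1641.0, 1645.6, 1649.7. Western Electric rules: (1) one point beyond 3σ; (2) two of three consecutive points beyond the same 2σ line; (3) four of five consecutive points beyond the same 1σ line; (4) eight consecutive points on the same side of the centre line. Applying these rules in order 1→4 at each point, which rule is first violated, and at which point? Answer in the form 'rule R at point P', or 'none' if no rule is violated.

rule 4 at point 9

Zone of each point (C = within 1σ̂, B = 1σ̂–2σ̂, A = 2σ̂–3σ̂, * = beyond 3σ̂; sign = side of CL): 1:+B, 2:-C, 3:-C, 4:-B, 5:-C, 6:-B, 7:-C, 8:-B, 9:-B, 10:-C
Rule 4 (eight consecutive points on the same side of the centre line) is satisfied at point 9.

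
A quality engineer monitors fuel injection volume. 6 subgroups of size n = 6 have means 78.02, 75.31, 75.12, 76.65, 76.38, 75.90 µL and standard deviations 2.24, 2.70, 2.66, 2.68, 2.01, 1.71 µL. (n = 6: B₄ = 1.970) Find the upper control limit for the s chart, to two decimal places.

s̄ = (2.24 + 2.70 + 2.66 + 2.68 + 2.01 + 1.71) / 6 = 2.3333
UCL_s = B₄·s̄ = 1.970 × 2.3333 = 4.5967

4.60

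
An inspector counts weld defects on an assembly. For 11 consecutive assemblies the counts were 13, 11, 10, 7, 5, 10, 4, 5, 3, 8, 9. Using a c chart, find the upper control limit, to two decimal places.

16.07

c̄ = (13 + 11 + 10 + 7 + 5 + 10 + 4 + 5 + 3 + 8 + 9) / 11 = 85 / 11 = 7.7273
UCL = c̄ + 3√c̄ = 7.7273 + 3 × √7.7273 = 7.7273 + 3 × 2.7798 = 16.0667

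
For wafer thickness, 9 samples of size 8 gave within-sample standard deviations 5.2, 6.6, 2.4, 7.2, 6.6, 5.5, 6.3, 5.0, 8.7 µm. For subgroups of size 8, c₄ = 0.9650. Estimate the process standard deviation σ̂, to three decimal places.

s̄ = (5.2 + 6.6 + 2.4 + 7.2 + 6.6 + 5.5 + 6.3 + 5.0 + 8.7) / 9 = 5.9444
σ̂ = s̄ / c₄ = 5.9444 / 0.9650 = 6.1600

6.160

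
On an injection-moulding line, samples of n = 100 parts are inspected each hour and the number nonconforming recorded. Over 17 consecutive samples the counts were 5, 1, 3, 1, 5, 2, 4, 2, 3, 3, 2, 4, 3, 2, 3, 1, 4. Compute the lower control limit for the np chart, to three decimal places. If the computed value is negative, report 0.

p̄ = Σdᵢ / (k·n) = 48 / (17 × 100) = 0.02824
LCL = np̄ − 3·√(np̄(1−p̄)) = 2.8235 − 3 × 1.6564 = -2.1458 → 0 (negative, so LCL = 0)

0.000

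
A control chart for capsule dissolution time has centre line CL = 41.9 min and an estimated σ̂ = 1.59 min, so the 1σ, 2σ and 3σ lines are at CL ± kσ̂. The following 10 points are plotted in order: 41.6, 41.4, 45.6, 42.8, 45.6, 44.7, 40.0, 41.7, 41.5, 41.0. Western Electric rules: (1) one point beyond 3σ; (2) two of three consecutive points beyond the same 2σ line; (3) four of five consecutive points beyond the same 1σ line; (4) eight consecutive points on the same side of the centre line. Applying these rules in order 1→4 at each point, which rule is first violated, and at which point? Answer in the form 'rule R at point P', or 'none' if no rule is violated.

Zone of each point (C = within 1σ̂, B = 1σ̂–2σ̂, A = 2σ̂–3σ̂, * = beyond 3σ̂; sign = side of CL): 1:-C, 2:-C, 3:+A, 4:+C, 5:+A, 6:+B, 7:-B, 8:-C, 9:-C, 10:-C
Rule 2 (two of three consecutive points beyond the same 2σ limit) is satisfied at point 5.

rule 2 at point 5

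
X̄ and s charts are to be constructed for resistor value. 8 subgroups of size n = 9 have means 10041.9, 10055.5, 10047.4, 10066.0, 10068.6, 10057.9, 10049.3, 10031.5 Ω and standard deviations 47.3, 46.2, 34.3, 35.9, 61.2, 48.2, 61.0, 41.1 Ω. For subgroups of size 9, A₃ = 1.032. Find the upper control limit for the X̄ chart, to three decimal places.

10100.663

X̄̄ = (10041.9 + 10055.5 + 10047.4 + 10066.0 + 10068.6 + 10057.9 + 10049.3 + 10031.5) / 8 = 10052.2625
s̄ = (47.3 + 46.2 + 34.3 + 35.9 + 61.2 + 48.2 + 61.0 + 41.1) / 8 = 46.9000
UCL = X̄̄ + A₃·s̄ = 10052.2625 + 1.032 × 46.9000 = 10100.6633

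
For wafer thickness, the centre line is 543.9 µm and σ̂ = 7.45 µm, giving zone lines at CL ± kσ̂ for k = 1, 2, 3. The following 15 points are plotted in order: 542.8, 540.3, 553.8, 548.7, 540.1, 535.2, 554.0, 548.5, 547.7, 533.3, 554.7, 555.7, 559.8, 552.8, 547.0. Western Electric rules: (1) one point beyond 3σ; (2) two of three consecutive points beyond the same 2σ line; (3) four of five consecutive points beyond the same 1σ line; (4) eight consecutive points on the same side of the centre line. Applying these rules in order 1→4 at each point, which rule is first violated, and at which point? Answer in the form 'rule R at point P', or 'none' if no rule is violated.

rule 3 at point 14

Zone of each point (C = within 1σ̂, B = 1σ̂–2σ̂, A = 2σ̂–3σ̂, * = beyond 3σ̂; sign = side of CL): 1:-C, 2:-C, 3:+B, 4:+C, 5:-C, 6:-B, 7:+B, 8:+C, 9:+C, 10:-B, 11:+B, 12:+B, 13:+A, 14:+B, 15:+C
Rule 3 (four of five consecutive points beyond the same 1σ limit) is satisfied at point 14.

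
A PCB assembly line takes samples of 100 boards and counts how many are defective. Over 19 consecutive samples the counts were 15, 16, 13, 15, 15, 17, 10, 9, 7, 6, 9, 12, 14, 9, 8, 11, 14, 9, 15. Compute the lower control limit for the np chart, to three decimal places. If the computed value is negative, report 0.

2.115

p̄ = Σdᵢ / (k·n) = 224 / (19 × 100) = 0.11789
LCL = np̄ − 3·√(np̄(1−p̄)) = 11.7895 − 3 × 3.2248 = 2.1150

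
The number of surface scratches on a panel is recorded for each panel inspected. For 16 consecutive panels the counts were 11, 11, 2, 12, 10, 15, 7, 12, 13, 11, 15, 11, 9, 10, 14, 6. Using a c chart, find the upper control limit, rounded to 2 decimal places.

c̄ = (11 + 11 + 2 + 12 + 10 + 15 + 7 + 12 + 13 + 11 + 15 + 11 + 9 + 10 + 14 + 6) / 16 = 169 / 16 = 10.5625
UCL = c̄ + 3√c̄ = 10.5625 + 3 × √10.5625 = 10.5625 + 3 × 3.2500 = 20.3125

20.31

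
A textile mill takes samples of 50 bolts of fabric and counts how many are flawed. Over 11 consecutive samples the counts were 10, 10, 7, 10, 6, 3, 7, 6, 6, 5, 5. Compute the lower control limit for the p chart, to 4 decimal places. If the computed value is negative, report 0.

0.0000

p̄ = Σdᵢ / (k·n) = 75 / (11 × 50) = 0.13636
LCL = p̄ − 3·√(p̄(1−p̄)/n) = 0.13636 − 3 × 0.04853 = -0.00923 → 0 (negative, so LCL = 0)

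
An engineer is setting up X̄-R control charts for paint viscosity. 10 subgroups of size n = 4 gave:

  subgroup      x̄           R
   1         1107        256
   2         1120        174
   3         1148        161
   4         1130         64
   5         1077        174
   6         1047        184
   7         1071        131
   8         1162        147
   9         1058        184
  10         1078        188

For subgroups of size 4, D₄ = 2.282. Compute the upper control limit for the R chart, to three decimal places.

379.497

R̄ = (256 + 174 + 161 + 64 + 174 + 184 + 131 + 147 + 184 + 188) / 10 = 1663.0000 / 10 = 166.3000
UCL_R = D₄·R̄ = 2.282 × 166.3000 = 379.4966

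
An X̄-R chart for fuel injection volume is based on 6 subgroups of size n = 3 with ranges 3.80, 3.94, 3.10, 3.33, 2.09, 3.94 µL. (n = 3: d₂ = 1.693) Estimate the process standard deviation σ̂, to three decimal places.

1.989

R̄ = (3.80 + 3.94 + 3.10 + 3.33 + 2.09 + 3.94) / 6 = 3.3667
σ̂ = R̄ / d₂ = 3.3667 / 1.693 = 1.9886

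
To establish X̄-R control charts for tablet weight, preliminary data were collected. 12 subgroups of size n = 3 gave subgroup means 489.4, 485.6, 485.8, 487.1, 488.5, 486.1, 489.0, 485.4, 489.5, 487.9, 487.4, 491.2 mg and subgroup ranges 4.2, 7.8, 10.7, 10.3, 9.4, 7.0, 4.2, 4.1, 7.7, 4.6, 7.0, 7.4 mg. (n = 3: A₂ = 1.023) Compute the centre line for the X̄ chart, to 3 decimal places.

X̄̄ = (489.4 + 485.6 + 485.8 + 487.1 + 488.5 + 486.1 + 489.0 + 485.4 + 489.5 + 487.9 + 487.4 + 491.2) / 12 = 5852.9000 / 12 = 487.7417
CL = X̄̄ = 487.7417

487.742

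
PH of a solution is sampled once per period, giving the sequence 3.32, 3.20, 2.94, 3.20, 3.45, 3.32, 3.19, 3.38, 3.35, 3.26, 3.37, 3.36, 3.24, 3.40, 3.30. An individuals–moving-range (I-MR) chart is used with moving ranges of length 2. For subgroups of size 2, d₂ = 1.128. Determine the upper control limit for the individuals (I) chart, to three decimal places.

3.658

X̄ = (3.32 + 3.20 + 2.94 + 3.20 + 3.45 + 3.32 + 3.19 + 3.38 + 3.35 + 3.26 + 3.37 + 3.36 + 3.24 + 3.40 + 3.30) / 15 = 3.2853
Moving ranges: 0.12, 0.26, 0.26, 0.25, 0.13, 0.13, 0.19, 0.03, 0.09, 0.11, 0.01, 0.12, 0.16, 0.10; M̄R̄ = 1.9600 / 14 = 0.1400
UCL = X̄ + 3·M̄R̄/d₂ = 3.2853 + 3 × 0.1400 / 1.128 = 3.6577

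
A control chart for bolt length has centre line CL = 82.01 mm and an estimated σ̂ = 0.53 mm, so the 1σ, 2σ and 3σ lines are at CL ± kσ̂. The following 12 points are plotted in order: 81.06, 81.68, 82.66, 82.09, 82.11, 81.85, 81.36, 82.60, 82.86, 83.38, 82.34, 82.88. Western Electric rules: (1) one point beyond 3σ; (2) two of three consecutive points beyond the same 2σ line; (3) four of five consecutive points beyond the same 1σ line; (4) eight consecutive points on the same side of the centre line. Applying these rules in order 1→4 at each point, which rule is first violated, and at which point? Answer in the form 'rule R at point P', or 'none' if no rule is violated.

rule 3 at point 12

Zone of each point (C = within 1σ̂, B = 1σ̂–2σ̂, A = 2σ̂–3σ̂, * = beyond 3σ̂; sign = side of CL): 1:-B, 2:-C, 3:+B, 4:+C, 5:+C, 6:-C, 7:-B, 8:+B, 9:+B, 10:+A, 11:+C, 12:+B
Rule 3 (four of five consecutive points beyond the same 1σ limit) is satisfied at point 12.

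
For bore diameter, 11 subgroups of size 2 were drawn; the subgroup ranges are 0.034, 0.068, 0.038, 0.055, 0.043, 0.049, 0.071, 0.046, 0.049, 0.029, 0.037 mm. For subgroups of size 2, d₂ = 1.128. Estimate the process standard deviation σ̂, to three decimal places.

0.042

R̄ = (0.034 + 0.068 + 0.038 + 0.055 + 0.043 + 0.049 + 0.071 + 0.046 + 0.049 + 0.029 + 0.037) / 11 = 0.0472
σ̂ = R̄ / d₂ = 0.0472 / 1.128 = 0.0418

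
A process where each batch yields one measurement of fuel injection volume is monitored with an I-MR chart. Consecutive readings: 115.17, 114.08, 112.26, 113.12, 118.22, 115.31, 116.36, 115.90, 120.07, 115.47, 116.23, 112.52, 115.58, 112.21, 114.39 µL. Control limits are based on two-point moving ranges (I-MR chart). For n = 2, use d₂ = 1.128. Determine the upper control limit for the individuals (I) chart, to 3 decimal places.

X̄ = (115.17 + 114.08 + 112.26 + 113.12 + 118.22 + 115.31 + 116.36 + 115.90 + 120.07 + 115.47 + 116.23 + 112.52 + 115.58 + 112.21 + 114.39) / 15 = 115.1260
Moving ranges: 1.09, 1.82, 0.86, 5.10, 2.91, 1.05, 0.46, 4.17, 4.60, 0.76, 3.71, 3.06, 3.37, 2.18; M̄R̄ = 35.1400 / 14 = 2.5100
UCL = X̄ + 3·M̄R̄/d₂ = 115.1260 + 3 × 2.5100 / 1.128 = 121.8015

121.802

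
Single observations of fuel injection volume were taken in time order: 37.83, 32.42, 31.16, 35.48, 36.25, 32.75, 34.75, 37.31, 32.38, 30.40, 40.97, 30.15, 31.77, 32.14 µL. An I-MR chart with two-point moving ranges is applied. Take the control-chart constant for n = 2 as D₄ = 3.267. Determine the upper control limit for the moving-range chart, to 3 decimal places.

12.593

Moving ranges: 5.41, 1.26, 4.32, 0.77, 3.50, 2.00, 2.56, 4.93, 1.98, 10.57, 10.82, 1.62, 0.37; M̄R̄ = 50.1100 / 13 = 3.8546
UCL_MR = D₄·M̄R̄ = 3.267 × 3.8546 = 12.5930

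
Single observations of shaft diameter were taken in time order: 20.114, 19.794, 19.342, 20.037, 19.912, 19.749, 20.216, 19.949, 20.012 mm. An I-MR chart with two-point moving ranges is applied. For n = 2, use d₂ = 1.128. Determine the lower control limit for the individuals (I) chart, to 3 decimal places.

19.054

X̄ = (20.114 + 19.794 + 19.342 + 20.037 + 19.912 + 19.749 + 20.216 + 19.949 + 20.012) / 9 = 19.9028
Moving ranges: 0.320, 0.452, 0.695, 0.125, 0.163, 0.467, 0.267, 0.063; M̄R̄ = 2.5520 / 8 = 0.3190
LCL = X̄ − 3·M̄R̄/d₂ = 19.9028 − 3 × 0.3190 / 1.128 = 19.0544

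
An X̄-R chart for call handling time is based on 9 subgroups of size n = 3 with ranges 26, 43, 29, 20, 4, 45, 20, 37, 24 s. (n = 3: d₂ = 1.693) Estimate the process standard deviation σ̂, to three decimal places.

16.276

R̄ = (26 + 43 + 29 + 20 + 4 + 45 + 20 + 37 + 24) / 9 = 27.5556
σ̂ = R̄ / d₂ = 27.5556 / 1.693 = 16.2762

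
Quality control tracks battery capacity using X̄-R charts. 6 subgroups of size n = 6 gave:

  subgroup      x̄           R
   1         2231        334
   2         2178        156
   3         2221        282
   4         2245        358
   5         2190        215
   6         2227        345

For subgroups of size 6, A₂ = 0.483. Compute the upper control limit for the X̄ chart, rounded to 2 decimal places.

2351.38

X̄̄ = (2231 + 2178 + 2221 + 2245 + 2190 + 2227) / 6 = 13292.0000 / 6 = 2215.3333
R̄ = (334 + 156 + 282 + 358 + 215 + 345) / 6 = 1690.0000 / 6 = 281.6667
UCL = X̄̄ + A₂·R̄ = 2215.3333 + 0.483 × 281.6667 = 2351.3783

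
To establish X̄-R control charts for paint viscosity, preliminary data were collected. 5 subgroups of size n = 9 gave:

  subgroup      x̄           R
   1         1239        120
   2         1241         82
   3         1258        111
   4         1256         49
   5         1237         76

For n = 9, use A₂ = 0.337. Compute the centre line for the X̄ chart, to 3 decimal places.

1246.200

X̄̄ = (1239 + 1241 + 1258 + 1256 + 1237) / 5 = 6231.0000 / 5 = 1246.2000
CL = X̄̄ = 1246.2000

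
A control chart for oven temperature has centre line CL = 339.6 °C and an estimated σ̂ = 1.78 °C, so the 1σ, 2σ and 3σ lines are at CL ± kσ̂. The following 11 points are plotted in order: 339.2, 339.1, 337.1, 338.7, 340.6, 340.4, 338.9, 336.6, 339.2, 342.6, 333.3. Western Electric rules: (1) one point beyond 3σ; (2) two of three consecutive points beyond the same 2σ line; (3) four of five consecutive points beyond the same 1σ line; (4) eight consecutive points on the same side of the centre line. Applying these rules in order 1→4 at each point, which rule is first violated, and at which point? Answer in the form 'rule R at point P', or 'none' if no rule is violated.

rule 1 at point 11

Zone of each point (C = within 1σ̂, B = 1σ̂–2σ̂, A = 2σ̂–3σ̂, * = beyond 3σ̂; sign = side of CL): 1:-C, 2:-C, 3:-B, 4:-C, 5:+C, 6:+C, 7:-C, 8:-B, 9:-C, 10:+B, 11:-*
Rule 1 (one point beyond the 3σ limits) is satisfied at point 11.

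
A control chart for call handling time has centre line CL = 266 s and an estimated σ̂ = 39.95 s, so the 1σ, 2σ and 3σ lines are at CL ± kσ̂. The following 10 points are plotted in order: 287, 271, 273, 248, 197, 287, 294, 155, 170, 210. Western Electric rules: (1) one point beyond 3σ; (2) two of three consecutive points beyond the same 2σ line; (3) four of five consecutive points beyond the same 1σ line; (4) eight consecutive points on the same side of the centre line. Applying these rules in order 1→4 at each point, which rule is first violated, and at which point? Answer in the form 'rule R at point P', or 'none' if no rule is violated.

rule 2 at point 9

Zone of each point (C = within 1σ̂, B = 1σ̂–2σ̂, A = 2σ̂–3σ̂, * = beyond 3σ̂; sign = side of CL): 1:+C, 2:+C, 3:+C, 4:-C, 5:-B, 6:+C, 7:+C, 8:-A, 9:-A, 10:-B
Rule 2 (two of three consecutive points beyond the same 2σ limit) is satisfied at point 9.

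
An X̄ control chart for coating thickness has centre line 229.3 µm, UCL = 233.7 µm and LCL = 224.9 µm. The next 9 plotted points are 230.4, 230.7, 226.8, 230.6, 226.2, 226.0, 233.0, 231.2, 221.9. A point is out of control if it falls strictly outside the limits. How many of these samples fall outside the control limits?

Compare each point to [224.9, 233.7]: sample 9 = 221.9 < LCL.

1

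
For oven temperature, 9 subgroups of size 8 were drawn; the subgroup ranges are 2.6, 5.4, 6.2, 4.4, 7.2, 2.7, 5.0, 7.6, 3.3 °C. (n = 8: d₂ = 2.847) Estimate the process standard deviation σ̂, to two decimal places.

R̄ = (2.6 + 5.4 + 6.2 + 4.4 + 7.2 + 2.7 + 5.0 + 7.6 + 3.3) / 9 = 4.9333
σ̂ = R̄ / d₂ = 4.9333 / 2.847 = 1.7328

1.73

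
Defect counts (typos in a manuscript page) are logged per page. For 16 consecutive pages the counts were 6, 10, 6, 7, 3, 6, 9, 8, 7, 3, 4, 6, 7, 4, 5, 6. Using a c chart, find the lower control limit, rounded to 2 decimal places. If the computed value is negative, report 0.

c̄ = (6 + 10 + 6 + 7 + 3 + 6 + 9 + 8 + 7 + 3 + 4 + 6 + 7 + 4 + 5 + 6) / 16 = 97 / 16 = 6.0625
LCL = c̄ − 3√c̄ = 6.0625 − 3 × 2.4622 = -1.3241 → 0 (cannot be negative)

0.00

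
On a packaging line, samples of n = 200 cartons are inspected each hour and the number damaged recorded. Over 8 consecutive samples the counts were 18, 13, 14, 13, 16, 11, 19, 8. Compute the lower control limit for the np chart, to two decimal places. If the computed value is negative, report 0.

3.18

p̄ = Σdᵢ / (k·n) = 112 / (8 × 200) = 0.07000
LCL = np̄ − 3·√(np̄(1−p̄)) = 14.0000 − 3 × 3.6083 = 3.1750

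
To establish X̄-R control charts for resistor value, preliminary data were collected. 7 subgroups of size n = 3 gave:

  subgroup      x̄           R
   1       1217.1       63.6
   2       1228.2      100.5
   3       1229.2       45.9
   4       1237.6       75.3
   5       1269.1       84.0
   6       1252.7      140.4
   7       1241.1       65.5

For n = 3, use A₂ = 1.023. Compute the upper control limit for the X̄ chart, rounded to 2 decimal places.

X̄̄ = (1217.1 + 1228.2 + 1229.2 + 1237.6 + 1269.1 + 1252.7 + 1241.1) / 7 = 8675.0000 / 7 = 1239.2857
R̄ = (63.6 + 100.5 + 45.9 + 75.3 + 84.0 + 140.4 + 65.5) / 7 = 575.2000 / 7 = 82.1714
UCL = X̄̄ + A₂·R̄ = 1239.2857 + 1.023 × 82.1714 = 1323.3471

1323.35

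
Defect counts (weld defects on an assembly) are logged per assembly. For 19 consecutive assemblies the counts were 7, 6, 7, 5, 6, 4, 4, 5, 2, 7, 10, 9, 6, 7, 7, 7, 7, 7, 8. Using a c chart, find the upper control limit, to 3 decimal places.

13.939

c̄ = (7 + 6 + 7 + 5 + 6 + 4 + 4 + 5 + 2 + 7 + 10 + 9 + 6 + 7 + 7 + 7 + 7 + 7 + 8) / 19 = 121 / 19 = 6.3684
UCL = c̄ + 3√c̄ = 6.3684 + 3 × √6.3684 = 6.3684 + 3 × 2.5236 = 13.9391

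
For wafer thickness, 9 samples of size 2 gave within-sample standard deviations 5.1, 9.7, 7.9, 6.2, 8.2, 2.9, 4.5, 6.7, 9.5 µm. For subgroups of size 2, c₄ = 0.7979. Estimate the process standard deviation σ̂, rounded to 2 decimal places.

s̄ = (5.1 + 9.7 + 7.9 + 6.2 + 8.2 + 2.9 + 4.5 + 6.7 + 9.5) / 9 = 6.7444
σ̂ = s̄ / c₄ = 6.7444 / 0.7979 = 8.4527

8.45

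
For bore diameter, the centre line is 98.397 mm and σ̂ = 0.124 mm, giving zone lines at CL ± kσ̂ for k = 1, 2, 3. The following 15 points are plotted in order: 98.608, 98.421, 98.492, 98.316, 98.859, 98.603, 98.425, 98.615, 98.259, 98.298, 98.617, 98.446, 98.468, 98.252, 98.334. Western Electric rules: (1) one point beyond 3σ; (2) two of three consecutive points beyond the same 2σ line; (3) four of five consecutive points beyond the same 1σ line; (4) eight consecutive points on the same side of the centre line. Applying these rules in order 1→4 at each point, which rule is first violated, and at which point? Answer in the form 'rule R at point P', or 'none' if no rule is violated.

Zone of each point (C = within 1σ̂, B = 1σ̂–2σ̂, A = 2σ̂–3σ̂, * = beyond 3σ̂; sign = side of CL): 1:+B, 2:+C, 3:+C, 4:-C, 5:+*, 6:+B, 7:+C, 8:+B, 9:-B, 10:-C, 11:+B, 12:+C, 13:+C, 14:-B, 15:-C
Rule 1 (one point beyond the 3σ limits) is satisfied at point 5.

rule 1 at point 5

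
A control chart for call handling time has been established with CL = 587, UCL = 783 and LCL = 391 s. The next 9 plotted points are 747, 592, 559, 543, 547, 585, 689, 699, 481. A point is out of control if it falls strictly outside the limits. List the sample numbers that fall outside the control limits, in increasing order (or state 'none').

none

All 9 points lie within [391, 783].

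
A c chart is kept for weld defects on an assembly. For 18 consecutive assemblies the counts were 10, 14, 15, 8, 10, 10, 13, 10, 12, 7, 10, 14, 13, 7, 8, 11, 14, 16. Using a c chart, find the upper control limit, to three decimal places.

21.272

c̄ = (10 + 14 + 15 + 8 + 10 + 10 + 13 + 10 + 12 + 7 + 10 + 14 + 13 + 7 + 8 + 11 + 14 + 16) / 18 = 202 / 18 = 11.2222
UCL = c̄ + 3√c̄ = 11.2222 + 3 × √11.2222 = 11.2222 + 3 × 3.3500 = 21.2721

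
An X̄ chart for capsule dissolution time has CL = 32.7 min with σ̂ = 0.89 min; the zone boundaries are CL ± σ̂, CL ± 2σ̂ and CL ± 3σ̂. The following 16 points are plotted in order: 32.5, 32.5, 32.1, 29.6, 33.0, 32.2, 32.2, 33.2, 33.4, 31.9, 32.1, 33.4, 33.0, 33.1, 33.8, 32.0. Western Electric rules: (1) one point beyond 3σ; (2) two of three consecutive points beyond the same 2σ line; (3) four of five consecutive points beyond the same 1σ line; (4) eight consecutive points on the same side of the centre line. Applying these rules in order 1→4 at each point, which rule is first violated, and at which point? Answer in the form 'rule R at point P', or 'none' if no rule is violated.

Zone of each point (C = within 1σ̂, B = 1σ̂–2σ̂, A = 2σ̂–3σ̂, * = beyond 3σ̂; sign = side of CL): 1:-C, 2:-C, 3:-C, 4:-*, 5:+C, 6:-C, 7:-C, 8:+C, 9:+C, 10:-C, 11:-C, 12:+C, 13:+C, 14:+C, 15:+B, 16:-C
Rule 1 (one point beyond the 3σ limits) is satisfied at point 4.

rule 1 at point 4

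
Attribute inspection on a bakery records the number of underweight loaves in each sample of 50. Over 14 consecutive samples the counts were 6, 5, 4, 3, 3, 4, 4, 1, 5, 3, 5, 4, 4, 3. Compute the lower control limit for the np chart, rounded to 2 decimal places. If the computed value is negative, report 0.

p̄ = Σdᵢ / (k·n) = 54 / (14 × 50) = 0.07714
LCL = np̄ − 3·√(np̄(1−p̄)) = 3.8571 − 3 × 1.8867 = -1.8029 → 0 (negative, so LCL = 0)

0.00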